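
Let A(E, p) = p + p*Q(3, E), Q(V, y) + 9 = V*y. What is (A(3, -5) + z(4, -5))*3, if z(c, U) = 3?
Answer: -6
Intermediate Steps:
Q(V, y) = -9 + V*y
A(E, p) = p + p*(-9 + 3*E)
(A(3, -5) + z(4, -5))*3 = (-5*(-8 + 3*3) + 3)*3 = (-5*(-8 + 9) + 3)*3 = (-5*1 + 3)*3 = (-5 + 3)*3 = -2*3 = -6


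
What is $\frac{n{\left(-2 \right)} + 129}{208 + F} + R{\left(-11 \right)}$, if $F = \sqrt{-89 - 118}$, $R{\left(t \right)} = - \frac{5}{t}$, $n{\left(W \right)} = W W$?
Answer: $\frac{521659}{478181} - \frac{399 i \sqrt{23}}{43471} \approx 1.0909 - 0.044019 i$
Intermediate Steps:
$n{\left(W \right)} = W^{2}$
$F = 3 i \sqrt{23}$ ($F = \sqrt{-207} = 3 i \sqrt{23} \approx 14.387 i$)
$\frac{n{\left(-2 \right)} + 129}{208 + F} + R{\left(-11 \right)} = \frac{\left(-2\right)^{2} + 129}{208 + 3 i \sqrt{23}} - \frac{5}{-11} = \frac{4 + 129}{208 + 3 i \sqrt{23}} - - \frac{5}{11} = \frac{133}{208 + 3 i \sqrt{23}} + \frac{5}{11} = \frac{5}{11} + \frac{133}{208 + 3 i \sqrt{23}}$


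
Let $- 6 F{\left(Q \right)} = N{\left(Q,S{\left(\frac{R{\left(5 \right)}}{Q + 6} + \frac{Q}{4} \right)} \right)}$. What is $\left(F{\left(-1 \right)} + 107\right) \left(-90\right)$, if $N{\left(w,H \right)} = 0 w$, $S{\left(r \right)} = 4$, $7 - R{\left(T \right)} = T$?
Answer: $-9630$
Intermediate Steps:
$R{\left(T \right)} = 7 - T$
$N{\left(w,H \right)} = 0$
$F{\left(Q \right)} = 0$ ($F{\left(Q \right)} = \left(- \frac{1}{6}\right) 0 = 0$)
$\left(F{\left(-1 \right)} + 107\right) \left(-90\right) = \left(0 + 107\right) \left(-90\right) = 107 \left(-90\right) = -9630$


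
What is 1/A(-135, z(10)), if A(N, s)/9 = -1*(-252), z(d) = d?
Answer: 1/2268 ≈ 0.00044092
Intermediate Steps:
A(N, s) = 2268 (A(N, s) = 9*(-1*(-252)) = 9*252 = 2268)
1/A(-135, z(10)) = 1/2268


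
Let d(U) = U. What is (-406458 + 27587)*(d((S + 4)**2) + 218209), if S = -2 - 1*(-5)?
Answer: -82691626718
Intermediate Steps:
S = 3 (S = -2 + 5 = 3)
(-406458 + 27587)*(d((S + 4)**2) + 218209) = (-406458 + 27587)*((3 + 4)**2 + 218209) = -378871*(7**2 + 218209) = -378871*(49 + 218209) = -378871*218258 = -82691626718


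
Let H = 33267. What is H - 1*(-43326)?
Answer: 76593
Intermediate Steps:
H - 1*(-43326) = 33267 - 1*(-43326) = 33267 + 43326 = 76593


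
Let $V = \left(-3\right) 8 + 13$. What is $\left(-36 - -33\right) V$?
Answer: $33$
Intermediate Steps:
$V = -11$ ($V = -24 + 13 = -11$)
$\left(-36 - -33\right) V = \left(-36 - -33\right) \left(-11\right) = \left(-36 + 33\right) \left(-11\right) = \left(-3\right) \left(-11\right) = 33$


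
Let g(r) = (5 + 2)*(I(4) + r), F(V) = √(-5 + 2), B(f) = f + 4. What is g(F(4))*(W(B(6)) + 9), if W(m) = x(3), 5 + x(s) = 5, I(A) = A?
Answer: 252 + 63*I*√3 ≈ 252.0 + 109.12*I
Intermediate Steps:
x(s) = 0 (x(s) = -5 + 5 = 0)
B(f) = 4 + f
F(V) = I*√3 (F(V) = √(-3) = I*√3)
W(m) = 0
g(r) = 28 + 7*r (g(r) = (5 + 2)*(4 + r) = 7*(4 + r) = 28 + 7*r)
g(F(4))*(W(B(6)) + 9) = (28 + 7*(I*√3))*(0 + 9) = (28 + 7*I*√3)*9 = 252 + 63*I*√3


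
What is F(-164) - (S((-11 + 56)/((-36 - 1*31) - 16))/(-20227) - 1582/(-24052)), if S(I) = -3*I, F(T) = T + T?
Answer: -946223095967/2884248838 ≈ -328.07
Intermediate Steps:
F(T) = 2*T
F(-164) - (S((-11 + 56)/((-36 - 1*31) - 16))/(-20227) - 1582/(-24052)) = 2*(-164) - (-3*(-11 + 56)/((-36 - 1*31) - 16)/(-20227) - 1582/(-24052)) = -328 - (-135/((-36 - 31) - 16)*(-1/20227) - 1582*(-1/24052)) = -328 - (-135/(-67 - 16)*(-1/20227) + 113/1718) = -328 - (-135/(-83)*(-1/20227) + 113/1718) = -328 - (-135*(-1)/83*(-1/20227) + 113/1718) = -328 - (-3*(-45/83)*(-1/20227) + 113/1718) = -328 - ((135/83)*(-1/20227) + 113/1718) = -328 - (-135/1678841 + 113/1718) = -328 - 1*189477103/2884248838 = -328 - 189477103/2884248838 = -946223095967/2884248838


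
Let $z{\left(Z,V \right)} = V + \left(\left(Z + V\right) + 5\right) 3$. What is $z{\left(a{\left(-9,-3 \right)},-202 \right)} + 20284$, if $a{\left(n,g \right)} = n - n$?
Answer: $19491$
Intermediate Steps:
$a{\left(n,g \right)} = 0$
$z{\left(Z,V \right)} = 15 + 3 Z + 4 V$ ($z{\left(Z,V \right)} = V + \left(\left(V + Z\right) + 5\right) 3 = V + \left(5 + V + Z\right) 3 = V + \left(15 + 3 V + 3 Z\right) = 15 + 3 Z + 4 V$)
$z{\left(a{\left(-9,-3 \right)},-202 \right)} + 20284 = \left(15 + 3 \cdot 0 + 4 \left(-202\right)\right) + 20284 = \left(15 + 0 - 808\right) + 20284 = -793 + 20284 = 19491$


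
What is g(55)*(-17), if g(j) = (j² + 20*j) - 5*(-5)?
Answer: -70550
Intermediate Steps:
g(j) = 25 + j² + 20*j (g(j) = (j² + 20*j) + 25 = 25 + j² + 20*j)
g(55)*(-17) = (25 + 55² + 20*55)*(-17) = (25 + 3025 + 1100)*(-17) = 4150*(-17) = -70550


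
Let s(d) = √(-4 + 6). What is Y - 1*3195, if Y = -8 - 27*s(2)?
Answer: -3203 - 27*√2 ≈ -3241.2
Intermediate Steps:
s(d) = √2
Y = -8 - 27*√2 ≈ -46.184
Y - 1*3195 = (-8 - 27*√2) - 1*3195 = (-8 - 27*√2) - 3195 = -3203 - 27*√2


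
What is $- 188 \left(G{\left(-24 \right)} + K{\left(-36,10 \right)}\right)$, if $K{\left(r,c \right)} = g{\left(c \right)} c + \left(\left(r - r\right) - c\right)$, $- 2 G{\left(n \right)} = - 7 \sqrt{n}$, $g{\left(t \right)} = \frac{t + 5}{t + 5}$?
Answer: $- 1316 i \sqrt{6} \approx - 3223.5 i$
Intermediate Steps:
$g{\left(t \right)} = 1$ ($g{\left(t \right)} = \frac{5 + t}{5 + t} = 1$)
$G{\left(n \right)} = \frac{7 \sqrt{n}}{2}$ ($G{\left(n \right)} = - \frac{\left(-7\right) \sqrt{n}}{2} = \frac{7 \sqrt{n}}{2}$)
$K{\left(r,c \right)} = 0$ ($K{\left(r,c \right)} = 1 c + \left(\left(r - r\right) - c\right) = c + \left(0 - c\right) = c - c = 0$)
$- 188 \left(G{\left(-24 \right)} + K{\left(-36,10 \right)}\right) = - 188 \left(\frac{7 \sqrt{-24}}{2} + 0\right) = - 188 \left(\frac{7 \cdot 2 i \sqrt{6}}{2} + 0\right) = - 188 \left(7 i \sqrt{6} + 0\right) = - 188 \cdot 7 i \sqrt{6} = - 1316 i \sqrt{6}$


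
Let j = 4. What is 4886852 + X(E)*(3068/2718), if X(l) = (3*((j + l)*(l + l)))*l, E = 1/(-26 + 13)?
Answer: 124707580200/25519 ≈ 4.8868e+6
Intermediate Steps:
E = -1/13 (E = 1/(-13) = -1/13 ≈ -0.076923)
X(l) = 6*l**2*(4 + l) (X(l) = (3*((4 + l)*(l + l)))*l = (3*((4 + l)*(2*l)))*l = (3*(2*l*(4 + l)))*l = (6*l*(4 + l))*l = 6*l**2*(4 + l))
4886852 + X(E)*(3068/2718) = 4886852 + (6*(-1/13)**2*(4 - 1/13))*(3068/2718) = 4886852 + (6*(1/169)*(51/13))*(3068*(1/2718)) = 4886852 + (306/2197)*(1534/1359) = 4886852 + 4012/25519 = 124707580200/25519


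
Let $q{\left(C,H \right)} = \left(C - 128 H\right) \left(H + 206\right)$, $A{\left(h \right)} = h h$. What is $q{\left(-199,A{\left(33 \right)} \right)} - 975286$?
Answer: $-181745631$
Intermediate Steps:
$A{\left(h \right)} = h^{2}$
$q{\left(C,H \right)} = \left(206 + H\right) \left(C - 128 H\right)$ ($q{\left(C,H \right)} = \left(C - 128 H\right) \left(206 + H\right) = \left(206 + H\right) \left(C - 128 H\right)$)
$q{\left(-199,A{\left(33 \right)} \right)} - 975286 = \left(- 26368 \cdot 33^{2} - 128 \left(33^{2}\right)^{2} + 206 \left(-199\right) - 199 \cdot 33^{2}\right) - 975286 = \left(\left(-26368\right) 1089 - 128 \cdot 1089^{2} - 40994 - 216711\right) - 975286 = \left(-28714752 - 151797888 - 40994 - 216711\right) - 975286 = -180770345 - 975286 = -181745631$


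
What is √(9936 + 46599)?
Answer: √56535 ≈ 237.77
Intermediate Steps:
√(9936 + 46599) = √56535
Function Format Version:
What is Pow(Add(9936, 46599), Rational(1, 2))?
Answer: Pow(56535, Rational(1, 2)) ≈ 237.77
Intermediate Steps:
Pow(Add(9936, 46599), Rational(1, 2)) = Pow(56535, Rational(1, 2))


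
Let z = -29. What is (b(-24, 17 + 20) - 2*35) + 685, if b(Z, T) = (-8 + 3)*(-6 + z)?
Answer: 790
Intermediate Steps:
b(Z, T) = 175 (b(Z, T) = (-8 + 3)*(-6 - 29) = -5*(-35) = 175)
(b(-24, 17 + 20) - 2*35) + 685 = (175 - 2*35) + 685 = (175 - 70) + 685 = 105 + 685 = 790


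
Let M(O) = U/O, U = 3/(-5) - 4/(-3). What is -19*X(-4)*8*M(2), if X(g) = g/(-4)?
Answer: -836/15 ≈ -55.733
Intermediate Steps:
X(g) = -g/4 (X(g) = g*(-¼) = -g/4)
U = 11/15 (U = 3*(-⅕) - 4*(-⅓) = -⅗ + 4/3 = 11/15 ≈ 0.73333)
M(O) = 11/(15*O)
-19*X(-4)*8*M(2) = -19*-¼*(-4)*8*(11/15)/2 = -19*1*8*(11/15)*(½) = -152*11/30 = -19*44/15 = -836/15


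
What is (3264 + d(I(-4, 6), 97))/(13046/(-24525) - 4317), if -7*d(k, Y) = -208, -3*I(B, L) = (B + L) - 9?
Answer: -565448400/741212297 ≈ -0.76287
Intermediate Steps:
I(B, L) = 3 - B/3 - L/3 (I(B, L) = -((B + L) - 9)/3 = -(-9 + B + L)/3 = 3 - B/3 - L/3)
d(k, Y) = 208/7 (d(k, Y) = -⅐*(-208) = 208/7)
(3264 + d(I(-4, 6), 97))/(13046/(-24525) - 4317) = (3264 + 208/7)/(13046/(-24525) - 4317) = 23056/(7*(13046*(-1/24525) - 4317)) = 23056/(7*(-13046/24525 - 4317)) = 23056/(7*(-105887471/24525)) = (23056/7)*(-24525/105887471) = -565448400/741212297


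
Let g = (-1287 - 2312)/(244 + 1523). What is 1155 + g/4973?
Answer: 10149317506/8787291 ≈ 1155.0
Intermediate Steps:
g = -3599/1767 ≈ -2.0368
1155 + g/4973 = 1155 - 3599/1767/4973 = 1155 - 3599/1767*1/4973 = 1155 - 3599/8787291 = 10149317506/8787291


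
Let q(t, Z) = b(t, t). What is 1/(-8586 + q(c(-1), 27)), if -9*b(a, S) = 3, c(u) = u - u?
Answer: -3/25759 ≈ -0.00011646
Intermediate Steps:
c(u) = 0
b(a, S) = -1/3 (b(a, S) = -1/9*3 = -1/3)
q(t, Z) = -1/3
1/(-8586 + q(c(-1), 27)) = 1/(-8586 - 1/3) = 1/(-25759/3) = -3/25759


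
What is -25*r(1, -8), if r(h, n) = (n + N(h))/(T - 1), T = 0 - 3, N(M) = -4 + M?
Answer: -275/4 ≈ -68.750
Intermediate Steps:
T = -3
r(h, n) = 1 - h/4 - n/4 (r(h, n) = (n + (-4 + h))/(-3 - 1) = (-4 + h + n)/(-4) = (-4 + h + n)*(-¼) = 1 - h/4 - n/4)
-25*r(1, -8) = -25*(1 - ¼*1 - ¼*(-8)) = -25*(1 - ¼ + 2) = -25*11/4 = -275/4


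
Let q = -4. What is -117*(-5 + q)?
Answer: 1053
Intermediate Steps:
-117*(-5 + q) = -117*(-5 - 4) = -117*(-9) = 1053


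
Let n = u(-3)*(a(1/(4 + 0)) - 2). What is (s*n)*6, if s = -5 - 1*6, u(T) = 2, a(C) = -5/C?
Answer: 2904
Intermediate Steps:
s = -11 (s = -5 - 6 = -11)
n = -44 (n = 2*(-5/(1/(4 + 0)) - 2) = 2*(-5/(1/4) - 2) = 2*(-5/¼ - 2) = 2*(-5*4 - 2) = 2*(-20 - 2) = 2*(-22) = -44)
(s*n)*6 = -11*(-44)*6 = 484*6 = 2904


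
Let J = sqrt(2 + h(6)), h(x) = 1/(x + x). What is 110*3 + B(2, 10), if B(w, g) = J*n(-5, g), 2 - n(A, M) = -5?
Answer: 330 + 35*sqrt(3)/6 ≈ 340.10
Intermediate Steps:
h(x) = 1/(2*x)
n(A, M) = 7 (n(A, M) = 2 - 1*(-5) = 2 + 5 = 7)
J = 5*sqrt(3)/6 (J = sqrt(2 + (1/2)/6) = sqrt(2 + (1/2)*(1/6)) = sqrt(2 + 1/12) = sqrt(25/12) = 5*sqrt(3)/6 ≈ 1.4434)
B(w, g) = 35*sqrt(3)/6 (B(w, g) = (5*sqrt(3)/6)*7 = 35*sqrt(3)/6)
110*3 + B(2, 10) = 110*3 + 35*sqrt(3)/6 = 330 + 35*sqrt(3)/6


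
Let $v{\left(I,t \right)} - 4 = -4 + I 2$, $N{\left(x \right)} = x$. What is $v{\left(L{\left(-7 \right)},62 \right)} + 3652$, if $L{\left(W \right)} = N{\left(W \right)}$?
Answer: $3638$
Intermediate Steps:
$L{\left(W \right)} = W$
$v{\left(I,t \right)} = 2 I$ ($v{\left(I,t \right)} = 4 + \left(-4 + I 2\right) = 4 + \left(-4 + 2 I\right) = 2 I$)
$v{\left(L{\left(-7 \right)},62 \right)} + 3652 = 2 \left(-7\right) + 3652 = -14 + 3652 = 3638$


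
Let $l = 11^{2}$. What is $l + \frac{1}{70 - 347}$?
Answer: $\frac{33516}{277} \approx 121.0$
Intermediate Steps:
$l = 121$
$l + \frac{1}{70 - 347} = 121 + \frac{1}{70 - 347} = 121 + \frac{1}{-277} = 121 - \frac{1}{277} = \frac{33516}{277}$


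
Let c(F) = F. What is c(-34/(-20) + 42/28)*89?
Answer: 1424/5 ≈ 284.80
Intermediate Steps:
c(-34/(-20) + 42/28)*89 = (-34/(-20) + 42/28)*89 = (-34*(-1/20) + 42*(1/28))*89 = (17/10 + 3/2)*89 = (16/5)*89 = 1424/5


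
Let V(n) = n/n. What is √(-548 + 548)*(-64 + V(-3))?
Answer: 0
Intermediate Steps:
V(n) = 1
√(-548 + 548)*(-64 + V(-3)) = √(-548 + 548)*(-64 + 1) = √0*(-63) = 0*(-63) = 0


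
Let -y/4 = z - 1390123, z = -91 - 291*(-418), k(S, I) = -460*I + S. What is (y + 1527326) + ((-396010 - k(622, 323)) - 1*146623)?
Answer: 6206955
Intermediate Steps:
k(S, I) = S - 460*I
z = 121547 (z = -91 + 121638 = 121547)
y = 5074304 (y = -4*(121547 - 1390123) = -4*(-1268576) = 5074304)
(y + 1527326) + ((-396010 - k(622, 323)) - 1*146623) = (5074304 + 1527326) + ((-396010 - (622 - 460*323)) - 1*146623) = 6601630 + ((-396010 - (622 - 148580)) - 146623) = 6601630 + ((-396010 - 1*(-147958)) - 146623) = 6601630 + ((-396010 + 147958) - 146623) = 6601630 + (-248052 - 146623) = 6601630 - 394675 = 6206955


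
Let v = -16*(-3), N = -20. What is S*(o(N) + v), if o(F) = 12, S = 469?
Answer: 28140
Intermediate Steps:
v = 48
S*(o(N) + v) = 469*(12 + 48) = 469*60 = 28140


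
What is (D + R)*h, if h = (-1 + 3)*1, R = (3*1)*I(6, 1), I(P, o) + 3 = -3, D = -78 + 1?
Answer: -190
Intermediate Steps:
D = -77
I(P, o) = -6 (I(P, o) = -3 - 3 = -6)
R = -18 (R = (3*1)*(-6) = 3*(-6) = -18)
h = 2 (h = 2*1 = 2)
(D + R)*h = (-77 - 18)*2 = -95*2 = -190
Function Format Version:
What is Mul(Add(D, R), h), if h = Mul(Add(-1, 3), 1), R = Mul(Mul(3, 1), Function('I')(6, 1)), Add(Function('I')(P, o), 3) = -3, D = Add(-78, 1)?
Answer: -190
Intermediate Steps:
D = -77
Function('I')(P, o) = -6 (Function('I')(P, o) = Add(-3, -3) = -6)
R = -18 (R = Mul(Mul(3, 1), -6) = Mul(3, -6) = -18)
h = 2 (h = Mul(2, 1) = 2)
Mul(Add(D, R), h) = Mul(Add(-77, -18), 2) = Mul(-95, 2) = -190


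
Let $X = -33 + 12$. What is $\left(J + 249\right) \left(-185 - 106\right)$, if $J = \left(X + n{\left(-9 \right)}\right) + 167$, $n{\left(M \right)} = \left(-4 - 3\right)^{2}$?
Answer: $-129204$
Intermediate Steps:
$n{\left(M \right)} = 49$ ($n{\left(M \right)} = \left(-7\right)^{2} = 49$)
$X = -21$
$J = 195$ ($J = \left(-21 + 49\right) + 167 = 28 + 167 = 195$)
$\left(J + 249\right) \left(-185 - 106\right) = \left(195 + 249\right) \left(-185 - 106\right) = 444 \left(-291\right) = -129204$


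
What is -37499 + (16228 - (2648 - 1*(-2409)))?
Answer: -26328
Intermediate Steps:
-37499 + (16228 - (2648 - 1*(-2409))) = -37499 + (16228 - (2648 + 2409)) = -37499 + (16228 - 1*5057) = -37499 + (16228 - 5057) = -37499 + 11171 = -26328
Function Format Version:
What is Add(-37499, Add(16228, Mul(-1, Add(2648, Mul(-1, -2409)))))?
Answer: -26328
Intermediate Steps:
Add(-37499, Add(16228, Mul(-1, Add(2648, Mul(-1, -2409))))) = Add(-37499, Add(16228, Mul(-1, Add(2648, 2409)))) = Add(-37499, Add(16228, Mul(-1, 5057))) = Add(-37499, Add(16228, -5057)) = Add(-37499, 11171) = -26328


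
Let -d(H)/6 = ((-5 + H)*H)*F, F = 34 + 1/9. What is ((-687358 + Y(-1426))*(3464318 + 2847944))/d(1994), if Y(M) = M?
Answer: 1086946267352/202930377 ≈ 5356.3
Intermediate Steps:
F = 307/9 (F = 34 + 1/9 = 307/9 ≈ 34.111)
d(H) = -614*H*(-5 + H)/3 (d(H) = -6*(-5 + H)*H*307/9 = -6*H*(-5 + H)*307/9 = -614*H*(-5 + H)/3)
((-687358 + Y(-1426))*(3464318 + 2847944))/d(1994) = ((-687358 - 1426)*(3464318 + 2847944))/(((614/3)*1994*(5 - 1*1994))) = (-688784*6312262)/(((614/3)*1994*(5 - 1994))) = -4347785069408/((614/3)*1994*(-1989)) = -4347785069408/(-811721508) = -4347785069408*(-1/811721508) = 1086946267352/202930377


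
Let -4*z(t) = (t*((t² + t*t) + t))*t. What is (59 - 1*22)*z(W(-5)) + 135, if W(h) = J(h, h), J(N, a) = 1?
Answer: 429/4 ≈ 107.25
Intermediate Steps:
W(h) = 1
z(t) = -t²*(t + 2*t²)/4 (z(t) = -t*((t² + t*t) + t)*t/4 = -t*((t² + t²) + t)*t/4 = -t*(2*t² + t)*t/4 = -t*(t + 2*t²)*t/4 = -t²*(t + 2*t²)/4)
(59 - 1*22)*z(W(-5)) + 135 = (59 - 1*22)*((¼)*1³*(-1 - 2*1)) + 135 = (59 - 22)*((¼)*1*(-1 - 2)) + 135 = 37*((¼)*1*(-3)) + 135 = 37*(-¾) + 135 = -111/4 + 135 = 429/4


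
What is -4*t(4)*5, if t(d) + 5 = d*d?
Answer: -220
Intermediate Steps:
t(d) = -5 + d² (t(d) = -5 + d*d = -5 + d²)
-4*t(4)*5 = -4*(-5 + 4²)*5 = -4*(-5 + 16)*5 = -4*11*5 = -44*5 = -220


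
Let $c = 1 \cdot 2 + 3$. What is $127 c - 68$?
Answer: $567$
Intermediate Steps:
$c = 5$ ($c = 2 + 3 = 5$)
$127 c - 68 = 127 \cdot 5 - 68 = 635 - 68 = 567$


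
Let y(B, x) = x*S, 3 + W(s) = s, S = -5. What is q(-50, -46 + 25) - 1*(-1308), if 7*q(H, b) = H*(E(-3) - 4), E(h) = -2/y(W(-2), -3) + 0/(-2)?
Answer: 28088/21 ≈ 1337.5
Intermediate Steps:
W(s) = -3 + s
y(B, x) = -5*x (y(B, x) = x*(-5) = -5*x)
E(h) = -2/15 (E(h) = -2/((-5*(-3))) + 0/(-2) = -2/15 + 0*(-½) = -2*1/15 + 0 = -2/15 + 0 = -2/15)
q(H, b) = -62*H/105 (q(H, b) = (H*(-2/15 - 4))/7 = (H*(-62/15))/7 = (-62*H/15)/7 = -62*H/105)
q(-50, -46 + 25) - 1*(-1308) = -62/105*(-50) - 1*(-1308) = 620/21 + 1308 = 28088/21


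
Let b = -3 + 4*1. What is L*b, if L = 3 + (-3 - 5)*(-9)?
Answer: 75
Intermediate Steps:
L = 75 (L = 3 - 8*(-9) = 3 + 72 = 75)
b = 1 (b = -3 + 4 = 1)
L*b = 75*1 = 75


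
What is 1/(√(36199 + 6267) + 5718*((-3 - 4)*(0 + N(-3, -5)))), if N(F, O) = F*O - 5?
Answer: -200130/80104012567 - √42466/160208025134 ≈ -2.4997e-6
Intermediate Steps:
N(F, O) = -5 + F*O
1/(√(36199 + 6267) + 5718*((-3 - 4)*(0 + N(-3, -5)))) = 1/(√(36199 + 6267) + 5718*((-3 - 4)*(0 + (-5 - 3*(-5))))) = 1/(√42466 + 5718*(-7*(0 + (-5 + 15)))) = 1/(√42466 + 5718*(-7*(0 + 10))) = 1/(√42466 + 5718*(-7*10)) = 1/(√42466 + 5718*(-70)) = 1/(√42466 - 400260) = 1/(-400260 + √42466)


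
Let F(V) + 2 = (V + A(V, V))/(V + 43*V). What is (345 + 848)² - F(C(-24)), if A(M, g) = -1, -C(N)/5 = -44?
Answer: 13777069461/9680 ≈ 1.4233e+6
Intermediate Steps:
C(N) = 220 (C(N) = -5*(-44) = 220)
F(V) = -2 + (-1 + V)/(44*V) (F(V) = -2 + (V - 1)/(V + 43*V) = -2 + (-1 + V)/((44*V)) = -2 + (-1 + V)*(1/(44*V)) = -2 + (-1 + V)/(44*V))
(345 + 848)² - F(C(-24)) = (345 + 848)² - (-1 - 87*220)/(44*220) = 1193² - (-1 - 19140)/(44*220) = 1423249 - (-19141)/(44*220) = 1423249 - 1*(-19141/9680) = 1423249 + 19141/9680 = 13777069461/9680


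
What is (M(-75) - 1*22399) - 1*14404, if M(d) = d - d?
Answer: -36803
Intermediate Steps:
M(d) = 0
(M(-75) - 1*22399) - 1*14404 = (0 - 1*22399) - 1*14404 = (0 - 22399) - 14404 = -22399 - 14404 = -36803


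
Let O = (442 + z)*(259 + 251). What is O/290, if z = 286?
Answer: 37128/29 ≈ 1280.3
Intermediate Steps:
O = 371280 (O = (442 + 286)*(259 + 251) = 728*510 = 371280)
O/290 = 371280/290 = 371280*(1/290) = 37128/29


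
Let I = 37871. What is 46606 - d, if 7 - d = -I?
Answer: 8728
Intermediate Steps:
d = 37878 (d = 7 - (-1)*37871 = 7 - 1*(-37871) = 7 + 37871 = 37878)
46606 - d = 46606 - 1*37878 = 46606 - 37878 = 8728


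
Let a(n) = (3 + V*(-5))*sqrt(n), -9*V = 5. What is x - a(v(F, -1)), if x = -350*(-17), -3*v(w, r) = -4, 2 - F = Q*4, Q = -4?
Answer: 5950 - 104*sqrt(3)/27 ≈ 5943.3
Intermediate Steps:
V = -5/9 (V = -1/9*5 = -5/9 ≈ -0.55556)
F = 18 (F = 2 - (-4)*4 = 2 - 1*(-16) = 2 + 16 = 18)
v(w, r) = 4/3 (v(w, r) = -1/3*(-4) = 4/3)
a(n) = 52*sqrt(n)/9 (a(n) = (3 - 5/9*(-5))*sqrt(n) = (3 + 25/9)*sqrt(n) = 52*sqrt(n)/9)
x = 5950
x - a(v(F, -1)) = 5950 - 52*sqrt(4/3)/9 = 5950 - 52*2*sqrt(3)/3/9 = 5950 - 104*sqrt(3)/27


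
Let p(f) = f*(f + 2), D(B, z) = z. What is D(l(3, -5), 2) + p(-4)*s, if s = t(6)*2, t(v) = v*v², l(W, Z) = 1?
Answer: 3458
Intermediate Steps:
t(v) = v³
p(f) = f*(2 + f)
s = 432 (s = 6³*2 = 216*2 = 432)
D(l(3, -5), 2) + p(-4)*s = 2 - 4*(2 - 4)*432 = 2 - 4*(-2)*432 = 2 + 8*432 = 2 + 3456 = 3458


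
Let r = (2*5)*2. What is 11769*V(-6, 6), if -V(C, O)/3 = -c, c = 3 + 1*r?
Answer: 812061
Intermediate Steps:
r = 20 (r = 10*2 = 20)
c = 23 (c = 3 + 1*20 = 3 + 20 = 23)
V(C, O) = 69 (V(C, O) = -(-3)*23 = -3*(-23) = 69)
11769*V(-6, 6) = 11769*69 = 812061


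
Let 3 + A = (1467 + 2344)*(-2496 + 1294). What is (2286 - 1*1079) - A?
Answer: 4582032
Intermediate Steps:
A = -4580825 (A = -3 + (1467 + 2344)*(-2496 + 1294) = -3 + 3811*(-1202) = -3 - 4580822 = -4580825)
(2286 - 1*1079) - A = (2286 - 1*1079) - 1*(-4580825) = (2286 - 1079) + 4580825 = 1207 + 4580825 = 4582032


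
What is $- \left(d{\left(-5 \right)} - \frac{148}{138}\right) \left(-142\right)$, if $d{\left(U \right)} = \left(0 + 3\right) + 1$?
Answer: $\frac{28684}{69} \approx 415.71$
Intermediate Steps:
$d{\left(U \right)} = 4$ ($d{\left(U \right)} = 3 + 1 = 4$)
$- \left(d{\left(-5 \right)} - \frac{148}{138}\right) \left(-142\right) = - \left(4 - \frac{148}{138}\right) \left(-142\right) = - \left(4 - \frac{74}{69}\right) \left(-142\right) = - \frac{202 \left(-142\right)}{69} = \left(-1\right) \left(- \frac{28684}{69}\right) = \frac{28684}{69}$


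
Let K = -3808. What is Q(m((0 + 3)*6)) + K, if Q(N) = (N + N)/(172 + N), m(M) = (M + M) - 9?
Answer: -757738/199 ≈ -3807.7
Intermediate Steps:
m(M) = -9 + 2*M (m(M) = 2*M - 9 = -9 + 2*M)
Q(N) = 2*N/(172 + N) (Q(N) = (2*N)/(172 + N) = 2*N/(172 + N))
Q(m((0 + 3)*6)) + K = 2*(-9 + 2*((0 + 3)*6))/(172 + (-9 + 2*((0 + 3)*6))) - 3808 = 2*(-9 + 2*(3*6))/(172 + (-9 + 2*(3*6))) - 3808 = 2*(-9 + 2*18)/(172 + (-9 + 2*18)) - 3808 = 2*(-9 + 36)/(172 + (-9 + 36)) - 3808 = 2*27/(172 + 27) - 3808 = 2*27/199 - 3808 = 2*27*(1/199) - 3808 = 54/199 - 3808 = -757738/199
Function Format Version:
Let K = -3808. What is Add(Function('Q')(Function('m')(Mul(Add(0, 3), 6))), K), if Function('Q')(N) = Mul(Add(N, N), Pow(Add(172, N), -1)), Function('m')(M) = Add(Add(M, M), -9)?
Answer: Rational(-757738, 199) ≈ -3807.7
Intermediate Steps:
Function('m')(M) = Add(-9, Mul(2, M)) (Function('m')(M) = Add(Mul(2, M), -9) = Add(-9, Mul(2, M)))
Function('Q')(N) = Mul(2, N, Pow(Add(172, N), -1)) (Function('Q')(N) = Mul(Mul(2, N), Pow(Add(172, N), -1)) = Mul(2, N, Pow(Add(172, N), -1)))
Add(Function('Q')(Function('m')(Mul(Add(0, 3), 6))), K) = Add(Mul(2, Add(-9, Mul(2, Mul(Add(0, 3), 6))), Pow(Add(172, Add(-9, Mul(2, Mul(Add(0, 3), 6)))), -1)), -3808) = Add(Mul(2, Add(-9, Mul(2, Mul(3, 6))), Pow(Add(172, Add(-9, Mul(2, Mul(3, 6)))), -1)), -3808) = Add(Mul(2, Add(-9, Mul(2, 18)), Pow(Add(172, Add(-9, Mul(2, 18))), -1)), -3808) = Add(Mul(2, Add(-9, 36), Pow(Add(172, Add(-9, 36)), -1)), -3808) = Add(Mul(2, 27, Pow(Add(172, 27), -1)), -3808) = Add(Mul(2, 27, Pow(199, -1)), -3808) = Add(Mul(2, 27, Rational(1, 199)), -3808) = Add(Rational(54, 199), -3808) = Rational(-757738, 199)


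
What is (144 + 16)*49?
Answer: 7840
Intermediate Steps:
(144 + 16)*49 = 160*49 = 7840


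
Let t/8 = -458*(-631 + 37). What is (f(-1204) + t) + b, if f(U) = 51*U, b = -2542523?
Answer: -427511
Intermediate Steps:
t = 2176416 (t = 8*(-458*(-631 + 37)) = 8*(-458*(-594)) = 8*272052 = 2176416)
(f(-1204) + t) + b = (51*(-1204) + 2176416) - 2542523 = (-61404 + 2176416) - 2542523 = 2115012 - 2542523 = -427511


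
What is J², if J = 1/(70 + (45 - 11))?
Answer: 1/10816 ≈ 9.2456e-5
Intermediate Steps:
J = 1/104 (J = 1/(70 + 34) = 1/104 ≈ 0.0096154)
J² = (1/104)² = 1/10816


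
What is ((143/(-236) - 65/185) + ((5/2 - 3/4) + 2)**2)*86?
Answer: 19682777/17464 ≈ 1127.0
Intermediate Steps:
((143/(-236) - 65/185) + ((5/2 - 3/4) + 2)**2)*86 = ((143*(-1/236) - 65*1/185) + ((5*(1/2) - 3*1/4) + 2)**2)*86 = ((-143/236 - 13/37) + ((5/2 - 3/4) + 2)**2)*86 = (-8359/8732 + (7/4 + 2)**2)*86 = (-8359/8732 + (15/4)**2)*86 = (-8359/8732 + 225/16)*86 = (457739/34928)*86 = 19682777/17464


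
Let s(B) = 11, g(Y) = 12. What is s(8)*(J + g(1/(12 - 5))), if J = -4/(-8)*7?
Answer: 341/2 ≈ 170.50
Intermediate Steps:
J = 7/2 (J = -4*(-⅛)*7 = (½)*7 = 7/2 ≈ 3.5000)
s(8)*(J + g(1/(12 - 5))) = 11*(7/2 + 12) = 11*(31/2) = 341/2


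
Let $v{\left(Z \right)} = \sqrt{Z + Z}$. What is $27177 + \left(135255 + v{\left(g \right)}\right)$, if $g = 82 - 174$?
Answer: $162432 + 2 i \sqrt{46} \approx 1.6243 \cdot 10^{5} + 13.565 i$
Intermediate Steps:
$g = -92$ ($g = 82 - 174 = -92$)
$v{\left(Z \right)} = \sqrt{2} \sqrt{Z}$ ($v{\left(Z \right)} = \sqrt{2 Z} = \sqrt{2} \sqrt{Z}$)
$27177 + \left(135255 + v{\left(g \right)}\right) = 27177 + \left(135255 + \sqrt{2} \sqrt{-92}\right) = 27177 + \left(135255 + \sqrt{2} \cdot 2 i \sqrt{23}\right) = 27177 + \left(135255 + 2 i \sqrt{46}\right) = 162432 + 2 i \sqrt{46}$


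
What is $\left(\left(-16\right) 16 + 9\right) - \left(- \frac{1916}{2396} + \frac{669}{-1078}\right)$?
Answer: $- \frac{158576241}{645722} \approx -245.58$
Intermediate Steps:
$\left(\left(-16\right) 16 + 9\right) - \left(- \frac{1916}{2396} + \frac{669}{-1078}\right) = \left(-256 + 9\right) - \left(\left(-1916\right) \frac{1}{2396} + 669 \left(- \frac{1}{1078}\right)\right) = -247 - \left(- \frac{479}{599} - \frac{669}{1078}\right) = -247 - - \frac{917093}{645722} = -247 + \frac{917093}{645722} = - \frac{158576241}{645722}$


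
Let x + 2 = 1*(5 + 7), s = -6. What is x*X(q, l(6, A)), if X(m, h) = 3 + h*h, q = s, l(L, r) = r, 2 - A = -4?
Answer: 390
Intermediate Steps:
A = 6 (A = 2 - 1*(-4) = 2 + 4 = 6)
q = -6
X(m, h) = 3 + h²
x = 10 (x = -2 + 1*(5 + 7) = -2 + 1*12 = -2 + 12 = 10)
x*X(q, l(6, A)) = 10*(3 + 6²) = 10*(3 + 36) = 10*39 = 390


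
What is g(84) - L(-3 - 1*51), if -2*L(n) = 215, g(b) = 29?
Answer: 273/2 ≈ 136.50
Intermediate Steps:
L(n) = -215/2 (L(n) = -½*215 = -215/2)
g(84) - L(-3 - 1*51) = 29 - 1*(-215/2) = 29 + 215/2 = 273/2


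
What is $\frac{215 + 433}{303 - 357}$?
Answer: $-12$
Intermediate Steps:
$\frac{215 + 433}{303 - 357} = \frac{648}{-54} = 648 \left(- \frac{1}{54}\right) = -12$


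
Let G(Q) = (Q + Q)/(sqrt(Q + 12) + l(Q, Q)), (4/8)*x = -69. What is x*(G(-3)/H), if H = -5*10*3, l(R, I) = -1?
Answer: -69/25 ≈ -2.7600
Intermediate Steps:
x = -138 (x = 2*(-69) = -138)
G(Q) = 2*Q/(-1 + sqrt(12 + Q)) (G(Q) = (Q + Q)/(sqrt(Q + 12) - 1) = (2*Q)/(sqrt(12 + Q) - 1) = (2*Q)/(-1 + sqrt(12 + Q)) = 2*Q/(-1 + sqrt(12 + Q)))
H = -150 (H = -50*3 = -150)
x*(G(-3)/H) = -138*2*(-3)/(-1 + sqrt(12 - 3))/(-150) = -138*2*(-3)/(-1 + sqrt(9))*(-1)/150 = -138*2*(-3)/(-1 + 3)*(-1)/150 = -138*2*(-3)/2*(-1)/150 = -138*2*(-3)*(1/2)*(-1)/150 = -(-414)*(-1)/150 = -138*1/50 = -69/25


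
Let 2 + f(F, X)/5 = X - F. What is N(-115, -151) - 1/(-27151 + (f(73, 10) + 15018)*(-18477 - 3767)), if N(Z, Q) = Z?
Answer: -37588697944/326858243 ≈ -115.00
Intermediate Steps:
f(F, X) = -10 - 5*F + 5*X (f(F, X) = -10 + 5*(X - F) = -10 + (-5*F + 5*X) = -10 - 5*F + 5*X)
N(-115, -151) - 1/(-27151 + (f(73, 10) + 15018)*(-18477 - 3767)) = -115 - 1/(-27151 + ((-10 - 5*73 + 5*10) + 15018)*(-18477 - 3767)) = -115 - 1/(-27151 + ((-10 - 365 + 50) + 15018)*(-22244)) = -115 - 1/(-27151 + (-325 + 15018)*(-22244)) = -115 - 1/(-27151 + 14693*(-22244)) = -115 - 1/(-27151 - 326831092) = -115 - 1/(-326858243) = -115 - 1*(-1/326858243) = -115 + 1/326858243 = -37588697944/326858243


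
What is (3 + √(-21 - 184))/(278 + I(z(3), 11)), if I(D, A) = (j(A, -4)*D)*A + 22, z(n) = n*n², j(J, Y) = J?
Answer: 1/1189 + I*√205/3567 ≈ 0.00084104 + 0.004014*I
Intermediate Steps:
z(n) = n³
I(D, A) = 22 + D*A² (I(D, A) = (A*D)*A + 22 = D*A² + 22 = 22 + D*A²)
(3 + √(-21 - 184))/(278 + I(z(3), 11)) = (3 + √(-21 - 184))/(278 + (22 + 3³*11²)) = (3 + √(-205))/(278 + (22 + 27*121)) = (3 + I*√205)/(278 + (22 + 3267)) = (3 + I*√205)/(278 + 3289) = (3 + I*√205)/3567 = (3 + I*√205)*(1/3567) = 1/1189 + I*√205/3567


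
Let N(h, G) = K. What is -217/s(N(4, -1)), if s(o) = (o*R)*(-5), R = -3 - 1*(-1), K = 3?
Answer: -217/30 ≈ -7.2333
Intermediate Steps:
R = -2 (R = -3 + 1 = -2)
N(h, G) = 3
s(o) = 10*o (s(o) = (o*(-2))*(-5) = -2*o*(-5) = 10*o)
-217/s(N(4, -1)) = -217/(10*3) = -217/30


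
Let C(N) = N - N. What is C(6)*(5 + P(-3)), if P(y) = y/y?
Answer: 0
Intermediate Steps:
P(y) = 1
C(N) = 0
C(6)*(5 + P(-3)) = 0*(5 + 1) = 0*6 = 0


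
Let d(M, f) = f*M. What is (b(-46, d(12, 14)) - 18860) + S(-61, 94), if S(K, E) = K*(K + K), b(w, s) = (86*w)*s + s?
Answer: -675858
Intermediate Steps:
d(M, f) = M*f
b(w, s) = s + 86*s*w (b(w, s) = 86*s*w + s = s + 86*s*w)
S(K, E) = 2*K² (S(K, E) = K*(2*K) = 2*K²)
(b(-46, d(12, 14)) - 18860) + S(-61, 94) = ((12*14)*(1 + 86*(-46)) - 18860) + 2*(-61)² = (168*(1 - 3956) - 18860) + 2*3721 = (168*(-3955) - 18860) + 7442 = (-664440 - 18860) + 7442 = -683300 + 7442 = -675858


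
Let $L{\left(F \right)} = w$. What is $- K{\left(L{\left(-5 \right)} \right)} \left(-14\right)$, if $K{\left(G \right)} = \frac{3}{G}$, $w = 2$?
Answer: $21$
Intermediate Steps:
$L{\left(F \right)} = 2$
$- K{\left(L{\left(-5 \right)} \right)} \left(-14\right) = - \frac{3}{2} \left(-14\right) = - 3 \cdot \frac{1}{2} \left(-14\right) = - \frac{3 \left(-14\right)}{2} = \left(-1\right) \left(-21\right) = 21$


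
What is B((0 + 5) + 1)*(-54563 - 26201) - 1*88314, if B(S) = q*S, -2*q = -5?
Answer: -1299774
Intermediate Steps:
q = 5/2 (q = -1/2*(-5) = 5/2 ≈ 2.5000)
B(S) = 5*S/2
B((0 + 5) + 1)*(-54563 - 26201) - 1*88314 = (5*((0 + 5) + 1)/2)*(-54563 - 26201) - 1*88314 = (5*(5 + 1)/2)*(-80764) - 88314 = ((5/2)*6)*(-80764) - 88314 = 15*(-80764) - 88314 = -1211460 - 88314 = -1299774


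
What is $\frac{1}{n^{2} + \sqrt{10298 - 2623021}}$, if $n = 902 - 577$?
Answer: $\frac{105625}{11159253348} - \frac{i \sqrt{2612723}}{11159253348} \approx 9.4652 \cdot 10^{-6} - 1.4485 \cdot 10^{-7} i$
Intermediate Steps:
$n = 325$
$\frac{1}{n^{2} + \sqrt{10298 - 2623021}} = \frac{1}{325^{2} + \sqrt{10298 - 2623021}} = \frac{1}{105625 + \sqrt{-2612723}} = \frac{1}{105625 + i \sqrt{2612723}}$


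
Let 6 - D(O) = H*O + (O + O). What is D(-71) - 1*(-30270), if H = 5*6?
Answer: 32548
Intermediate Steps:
H = 30
D(O) = 6 - 32*O (D(O) = 6 - (30*O + (O + O)) = 6 - (30*O + 2*O) = 6 - 32*O)
D(-71) - 1*(-30270) = (6 - 32*(-71)) - 1*(-30270) = (6 + 2272) + 30270 = 2278 + 30270 = 32548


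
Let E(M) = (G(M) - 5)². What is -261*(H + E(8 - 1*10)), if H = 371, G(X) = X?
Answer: -109620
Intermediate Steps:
E(M) = (-5 + M)² (E(M) = (M - 5)² = (-5 + M)²)
-261*(H + E(8 - 1*10)) = -261*(371 + (-5 + (8 - 1*10))²) = -261*(371 + (-5 + (8 - 10))²) = -261*(371 + (-5 - 2)²) = -261*(371 + (-7)²) = -261*(371 + 49) = -261*420 = -109620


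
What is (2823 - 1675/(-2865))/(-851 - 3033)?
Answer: -808957/1112766 ≈ -0.72698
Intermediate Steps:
(2823 - 1675/(-2865))/(-851 - 3033) = (2823 - 1675*(-1/2865))/(-3884) = (2823 + 335/573)*(-1/3884) = (1617914/573)*(-1/3884) = -808957/1112766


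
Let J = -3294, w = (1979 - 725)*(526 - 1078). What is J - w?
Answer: 688914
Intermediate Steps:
w = -692208 (w = 1254*(-552) = -692208)
J - w = -3294 - 1*(-692208) = -3294 + 692208 = 688914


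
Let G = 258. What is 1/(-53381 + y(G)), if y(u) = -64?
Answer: -1/53445 ≈ -1.8711e-5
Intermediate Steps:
1/(-53381 + y(G)) = 1/(-53381 - 64) = 1/(-53445) = -1/53445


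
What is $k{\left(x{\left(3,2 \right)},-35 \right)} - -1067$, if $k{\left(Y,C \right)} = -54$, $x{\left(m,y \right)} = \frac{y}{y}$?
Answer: $1013$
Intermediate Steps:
$x{\left(m,y \right)} = 1$
$k{\left(x{\left(3,2 \right)},-35 \right)} - -1067 = -54 - -1067 = -54 + 1067 = 1013$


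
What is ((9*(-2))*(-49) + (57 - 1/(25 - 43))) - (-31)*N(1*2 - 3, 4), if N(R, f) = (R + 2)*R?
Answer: 16345/18 ≈ 908.06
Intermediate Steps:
N(R, f) = R*(2 + R) (N(R, f) = (2 + R)*R = R*(2 + R))
((9*(-2))*(-49) + (57 - 1/(25 - 43))) - (-31)*N(1*2 - 3, 4) = ((9*(-2))*(-49) + (57 - 1/(25 - 43))) - (-31)*(1*2 - 3)*(2 + (1*2 - 3)) = (-18*(-49) + (57 - 1/(-18))) - (-31)*(2 - 3)*(2 + (2 - 3)) = (882 + (57 - 1*(-1/18))) - (-31)*(-(2 - 1)) = (882 + (57 + 1/18)) - (-31)*(-1*1) = (882 + 1027/18) - (-31)*(-1) = 16903/18 - 1*31 = 16903/18 - 31 = 16345/18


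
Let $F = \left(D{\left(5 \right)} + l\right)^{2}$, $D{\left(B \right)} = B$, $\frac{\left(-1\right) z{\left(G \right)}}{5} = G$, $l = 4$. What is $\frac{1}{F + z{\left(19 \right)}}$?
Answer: $- \frac{1}{14} \approx -0.071429$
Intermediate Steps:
$z{\left(G \right)} = - 5 G$
$F = 81$ ($F = \left(5 + 4\right)^{2} = 9^{2} = 81$)
$\frac{1}{F + z{\left(19 \right)}} = \frac{1}{81 - 95} = \frac{1}{-14} = - \frac{1}{14}$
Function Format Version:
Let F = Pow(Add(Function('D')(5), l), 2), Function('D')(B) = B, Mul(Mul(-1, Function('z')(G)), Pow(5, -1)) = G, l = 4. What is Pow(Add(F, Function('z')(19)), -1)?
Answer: Rational(-1, 14) ≈ -0.071429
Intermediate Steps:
Function('z')(G) = Mul(-5, G)
F = 81 (F = Pow(Add(5, 4), 2) = Pow(9, 2) = 81)
Pow(Add(F, Function('z')(19)), -1) = Pow(Add(81, Mul(-5, 19)), -1) = Pow(Add(81, -95), -1) = Pow(-14, -1) = Rational(-1, 14)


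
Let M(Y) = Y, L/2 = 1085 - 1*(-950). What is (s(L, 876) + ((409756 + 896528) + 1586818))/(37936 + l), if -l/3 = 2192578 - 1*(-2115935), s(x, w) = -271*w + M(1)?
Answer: -2655707/12887603 ≈ -0.20607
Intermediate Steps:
L = 4070 (L = 2*(1085 - 1*(-950)) = 2*(1085 + 950) = 2*2035 = 4070)
s(x, w) = 1 - 271*w (s(x, w) = -271*w + 1 = 1 - 271*w)
l = -12925539 (l = -3*(2192578 - 1*(-2115935)) = -3*(2192578 + 2115935) = -3*4308513 = -12925539)
(s(L, 876) + ((409756 + 896528) + 1586818))/(37936 + l) = ((1 - 271*876) + ((409756 + 896528) + 1586818))/(37936 - 12925539) = ((1 - 237396) + (1306284 + 1586818))/(-12887603) = (-237395 + 2893102)*(-1/12887603) = 2655707*(-1/12887603) = -2655707/12887603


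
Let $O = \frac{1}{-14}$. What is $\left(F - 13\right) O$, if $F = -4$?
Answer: $\frac{17}{14} \approx 1.2143$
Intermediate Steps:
$O = - \frac{1}{14} \approx -0.071429$
$\left(F - 13\right) O = \left(-4 - 13\right) \left(- \frac{1}{14}\right) = \left(-17\right) \left(- \frac{1}{14}\right) = \frac{17}{14}$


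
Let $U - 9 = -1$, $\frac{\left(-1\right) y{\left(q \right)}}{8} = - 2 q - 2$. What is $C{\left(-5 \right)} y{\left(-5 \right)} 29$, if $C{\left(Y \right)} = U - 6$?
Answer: $-3712$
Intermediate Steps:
$y{\left(q \right)} = 16 + 16 q$ ($y{\left(q \right)} = - 8 \left(- 2 q - 2\right) = - 8 \left(-2 - 2 q\right) = 16 + 16 q$)
$U = 8$ ($U = 9 - 1 = 8$)
$C{\left(Y \right)} = 2$ ($C{\left(Y \right)} = 8 - 6 = 2$)
$C{\left(-5 \right)} y{\left(-5 \right)} 29 = 2 \left(16 + 16 \left(-5\right)\right) 29 = 2 \left(16 - 80\right) 29 = 2 \left(-64\right) 29 = \left(-128\right) 29 = -3712$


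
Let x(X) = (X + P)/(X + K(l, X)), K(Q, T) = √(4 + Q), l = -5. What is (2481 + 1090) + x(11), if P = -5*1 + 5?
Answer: 435783/122 - 11*I/122 ≈ 3572.0 - 0.090164*I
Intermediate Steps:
P = 0 (P = -5 + 5 = 0)
x(X) = X/(I + X) (x(X) = (X + 0)/(X + √(4 - 5)) = X/(X + √(-1)) = X/(X + I) = X/(I + X))
(2481 + 1090) + x(11) = (2481 + 1090) + 11/(I + 11) = 3571 + 11/(11 + I) = 3571 + 11*((11 - I)/122) = 3571 + 11*(11 - I)/122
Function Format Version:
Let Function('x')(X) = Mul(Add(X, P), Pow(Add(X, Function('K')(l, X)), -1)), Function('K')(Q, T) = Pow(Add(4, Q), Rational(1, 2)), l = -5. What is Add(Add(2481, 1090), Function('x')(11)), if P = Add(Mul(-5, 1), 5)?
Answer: Add(Rational(435783, 122), Mul(Rational(-11, 122), I)) ≈ Add(3572.0, Mul(-0.090164, I))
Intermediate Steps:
P = 0 (P = Add(-5, 5) = 0)
Function('x')(X) = Mul(X, Pow(Add(I, X), -1)) (Function('x')(X) = Mul(Add(X, 0), Pow(Add(X, Pow(Add(4, -5), Rational(1, 2))), -1)) = Mul(X, Pow(Add(X, Pow(-1, Rational(1, 2))), -1)) = Mul(X, Pow(Add(X, I), -1)) = Mul(X, Pow(Add(I, X), -1)))
Add(Add(2481, 1090), Function('x')(11)) = Add(Add(2481, 1090), Mul(11, Pow(Add(I, 11), -1))) = Add(3571, Mul(11, Pow(Add(11, I), -1))) = Add(3571, Mul(11, Mul(Rational(1, 122), Add(11, Mul(-1, I))))) = Add(3571, Mul(Rational(11, 122), Add(11, Mul(-1, I))))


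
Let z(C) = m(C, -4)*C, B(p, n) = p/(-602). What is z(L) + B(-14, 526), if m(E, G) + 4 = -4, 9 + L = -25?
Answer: 11697/43 ≈ 272.02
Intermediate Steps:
B(p, n) = -p/602 (B(p, n) = p*(-1/602) = -p/602)
L = -34 (L = -9 - 25 = -34)
m(E, G) = -8 (m(E, G) = -4 - 4 = -8)
z(C) = -8*C
z(L) + B(-14, 526) = -8*(-34) - 1/602*(-14) = 272 + 1/43 = 11697/43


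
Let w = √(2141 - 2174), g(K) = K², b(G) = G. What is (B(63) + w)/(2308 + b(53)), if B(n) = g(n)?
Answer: 1323/787 + I*√33/2361 ≈ 1.6811 + 0.0024331*I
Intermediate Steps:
B(n) = n²
w = I*√33 (w = √(-33) = I*√33 ≈ 5.7446*I)
(B(63) + w)/(2308 + b(53)) = (63² + I*√33)/(2308 + 53) = (3969 + I*√33)/2361 = (3969 + I*√33)*(1/2361) = 1323/787 + I*√33/2361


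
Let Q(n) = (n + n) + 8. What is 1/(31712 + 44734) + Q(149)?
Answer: 23392477/76446 ≈ 306.00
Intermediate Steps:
Q(n) = 8 + 2*n (Q(n) = 2*n + 8 = 8 + 2*n)
1/(31712 + 44734) + Q(149) = 1/(31712 + 44734) + (8 + 2*149) = 1/76446 + (8 + 298) = 1/76446 + 306 = 23392477/76446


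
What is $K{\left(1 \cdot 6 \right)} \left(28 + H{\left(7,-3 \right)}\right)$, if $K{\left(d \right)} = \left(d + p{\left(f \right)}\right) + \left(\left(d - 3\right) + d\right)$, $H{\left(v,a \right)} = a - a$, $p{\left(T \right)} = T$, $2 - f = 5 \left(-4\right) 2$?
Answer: $1596$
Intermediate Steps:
$f = 42$ ($f = 2 - 5 \left(-4\right) 2 = 2 - \left(-20\right) 2 = 2 - -40 = 2 + 40 = 42$)
$H{\left(v,a \right)} = 0$
$K{\left(d \right)} = 39 + 3 d$ ($K{\left(d \right)} = \left(d + 42\right) + \left(\left(d - 3\right) + d\right) = \left(42 + d\right) + \left(\left(-3 + d\right) + d\right) = \left(42 + d\right) + \left(-3 + 2 d\right) = 39 + 3 d$)
$K{\left(1 \cdot 6 \right)} \left(28 + H{\left(7,-3 \right)}\right) = \left(39 + 3 \cdot 1 \cdot 6\right) \left(28 + 0\right) = \left(39 + 3 \cdot 6\right) 28 = \left(39 + 18\right) 28 = 57 \cdot 28 = 1596$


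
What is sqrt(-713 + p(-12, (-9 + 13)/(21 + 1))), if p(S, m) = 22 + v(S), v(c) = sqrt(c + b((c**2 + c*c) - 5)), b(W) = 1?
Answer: sqrt(-691 + I*sqrt(11)) ≈ 0.06309 + 26.287*I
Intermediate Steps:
v(c) = sqrt(1 + c) (v(c) = sqrt(c + 1) = sqrt(1 + c))
p(S, m) = 22 + sqrt(1 + S)
sqrt(-713 + p(-12, (-9 + 13)/(21 + 1))) = sqrt(-713 + (22 + sqrt(1 - 12))) = sqrt(-713 + (22 + sqrt(-11))) = sqrt(-713 + (22 + I*sqrt(11))) = sqrt(-691 + I*sqrt(11))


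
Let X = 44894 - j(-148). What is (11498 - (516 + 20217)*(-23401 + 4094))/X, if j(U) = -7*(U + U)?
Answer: 400303529/42822 ≈ 9348.1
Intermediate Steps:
j(U) = -14*U
X = 42822 (X = 44894 - (-14)*(-148) = 44894 - 1*2072 = 44894 - 2072 = 42822)
(11498 - (516 + 20217)*(-23401 + 4094))/X = (11498 - (516 + 20217)*(-23401 + 4094))/42822 = (11498 - 20733*(-19307))*(1/42822) = (11498 - 1*(-400292031))*(1/42822) = (11498 + 400292031)*(1/42822) = 400303529*(1/42822) = 400303529/42822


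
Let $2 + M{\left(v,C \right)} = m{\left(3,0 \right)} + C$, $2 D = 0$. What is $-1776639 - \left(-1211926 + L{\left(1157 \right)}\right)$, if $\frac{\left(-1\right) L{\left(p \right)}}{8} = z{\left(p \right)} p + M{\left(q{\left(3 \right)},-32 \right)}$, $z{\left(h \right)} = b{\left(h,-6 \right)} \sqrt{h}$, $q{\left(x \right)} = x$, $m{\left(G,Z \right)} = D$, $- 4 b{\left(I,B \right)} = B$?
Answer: $-564985 + 13884 \sqrt{1157} \approx -92725.0$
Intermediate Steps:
$b{\left(I,B \right)} = - \frac{B}{4}$
$D = 0$ ($D = \frac{1}{2} \cdot 0 = 0$)
$m{\left(G,Z \right)} = 0$
$M{\left(v,C \right)} = -2 + C$ ($M{\left(v,C \right)} = -2 + \left(0 + C\right) = -2 + C$)
$z{\left(h \right)} = \frac{3 \sqrt{h}}{2}$ ($z{\left(h \right)} = \left(- \frac{1}{4}\right) \left(-6\right) \sqrt{h} = \frac{3 \sqrt{h}}{2}$)
$L{\left(p \right)} = 272 - 12 p^{\frac{3}{2}}$ ($L{\left(p \right)} = - 8 \left(\frac{3 \sqrt{p}}{2} p - 34\right) = - 8 \left(\frac{3 p^{\frac{3}{2}}}{2} - 34\right) = - 8 \left(-34 + \frac{3 p^{\frac{3}{2}}}{2}\right) = 272 - 12 p^{\frac{3}{2}}$)
$-1776639 - \left(-1211926 + L{\left(1157 \right)}\right) = -1776639 + \left(1211926 - \left(272 - 12 \cdot 1157^{\frac{3}{2}}\right)\right) = -1776639 + \left(1211926 - \left(272 - 12 \cdot 1157 \sqrt{1157}\right)\right) = -1776639 + \left(1211926 - \left(272 - 13884 \sqrt{1157}\right)\right) = -1776639 + \left(1211654 + 13884 \sqrt{1157}\right) = -564985 + 13884 \sqrt{1157}$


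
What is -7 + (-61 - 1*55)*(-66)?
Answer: 7649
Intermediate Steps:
-7 + (-61 - 1*55)*(-66) = -7 + (-61 - 55)*(-66) = -7 - 116*(-66) = -7 + 7656 = 7649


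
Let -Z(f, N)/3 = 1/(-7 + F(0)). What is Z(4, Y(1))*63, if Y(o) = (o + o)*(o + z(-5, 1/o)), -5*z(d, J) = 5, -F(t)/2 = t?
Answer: 27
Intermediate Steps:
F(t) = -2*t
z(d, J) = -1 (z(d, J) = -1/5*5 = -1)
Y(o) = 2*o*(-1 + o) (Y(o) = (o + o)*(o - 1) = (2*o)*(-1 + o) = 2*o*(-1 + o))
Z(f, N) = 3/7 (Z(f, N) = -3/(-7 - 2*0) = -3/(-7 + 0) = -3/(-7) = -3*(-1/7) = 3/7)
Z(4, Y(1))*63 = (3/7)*63 = 27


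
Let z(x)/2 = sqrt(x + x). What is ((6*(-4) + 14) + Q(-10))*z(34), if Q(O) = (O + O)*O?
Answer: 760*sqrt(17) ≈ 3133.6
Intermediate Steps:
z(x) = 2*sqrt(2)*sqrt(x) (z(x) = 2*sqrt(x + x) = 2*sqrt(2*x) = 2*(sqrt(2)*sqrt(x)) = 2*sqrt(2)*sqrt(x))
Q(O) = 2*O**2 (Q(O) = (2*O)*O = 2*O**2)
((6*(-4) + 14) + Q(-10))*z(34) = ((6*(-4) + 14) + 2*(-10)**2)*(2*sqrt(2)*sqrt(34)) = ((-24 + 14) + 2*100)*(4*sqrt(17)) = (-10 + 200)*(4*sqrt(17)) = 190*(4*sqrt(17)) = 760*sqrt(17)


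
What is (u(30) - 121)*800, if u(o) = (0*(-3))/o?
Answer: -96800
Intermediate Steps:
u(o) = 0 (u(o) = 0/o = 0)
(u(30) - 121)*800 = (0 - 121)*800 = -121*800 = -96800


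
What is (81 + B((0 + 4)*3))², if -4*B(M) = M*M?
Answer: 2025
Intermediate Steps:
B(M) = -M²/4 (B(M) = -M*M/4 = -M²/4)
(81 + B((0 + 4)*3))² = (81 - 9*(0 + 4)²/4)² = (81 - (4*3)²/4)² = (81 - ¼*12²)² = (81 - ¼*144)² = (81 - 36)² = 45² = 2025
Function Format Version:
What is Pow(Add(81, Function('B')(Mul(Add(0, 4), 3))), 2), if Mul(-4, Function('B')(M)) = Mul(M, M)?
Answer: 2025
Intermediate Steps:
Function('B')(M) = Mul(Rational(-1, 4), Pow(M, 2)) (Function('B')(M) = Mul(Rational(-1, 4), Mul(M, M)) = Mul(Rational(-1, 4), Pow(M, 2)))
Pow(Add(81, Function('B')(Mul(Add(0, 4), 3))), 2) = Pow(Add(81, Mul(Rational(-1, 4), Pow(Mul(Add(0, 4), 3), 2))), 2) = Pow(Add(81, Mul(Rational(-1, 4), Pow(Mul(4, 3), 2))), 2) = Pow(Add(81, Mul(Rational(-1, 4), Pow(12, 2))), 2) = Pow(Add(81, Mul(Rational(-1, 4), 144)), 2) = Pow(Add(81, -36), 2) = Pow(45, 2) = 2025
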